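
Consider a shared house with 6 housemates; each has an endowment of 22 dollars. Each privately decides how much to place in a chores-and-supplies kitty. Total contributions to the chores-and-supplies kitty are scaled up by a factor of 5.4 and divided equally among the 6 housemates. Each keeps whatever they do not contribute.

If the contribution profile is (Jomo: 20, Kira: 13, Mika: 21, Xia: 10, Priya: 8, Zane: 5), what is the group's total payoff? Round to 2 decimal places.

470.80 dollars

Total contributed: 20 + 13 + 21 + 10 + 8 + 5 = 77; total kept: 6 × 22 − 77 = 55.
The chores-and-supplies kitty pays out 5.4 × 77 = 415.80 in aggregate.
Group total = 55 + 415.80 = 470.80.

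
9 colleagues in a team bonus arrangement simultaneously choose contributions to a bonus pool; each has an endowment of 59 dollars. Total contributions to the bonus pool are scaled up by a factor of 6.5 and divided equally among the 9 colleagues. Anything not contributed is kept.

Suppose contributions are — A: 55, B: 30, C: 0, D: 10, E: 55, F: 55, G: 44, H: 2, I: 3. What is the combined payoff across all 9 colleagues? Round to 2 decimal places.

1928.00 dollars

Total contributed: 55 + 30 + 0 + 10 + 55 + 55 + 44 + 2 + 3 = 254; total kept: 9 × 59 − 254 = 277.
The bonus pool pays out 6.5 × 254 = 1651.00 in aggregate.
Group total = 277 + 1651.00 = 1928.00.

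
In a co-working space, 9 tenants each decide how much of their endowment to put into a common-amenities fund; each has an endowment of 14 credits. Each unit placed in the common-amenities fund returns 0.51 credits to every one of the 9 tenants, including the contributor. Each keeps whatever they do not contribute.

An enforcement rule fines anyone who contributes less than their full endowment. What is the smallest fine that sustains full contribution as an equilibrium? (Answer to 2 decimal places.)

Given the others contribute fully, the best deviation is to contribute 0 (any partial contribution still incurs the fine and gives up units whose private return 0.51 is below 1).
Deviating from 14 to 0 saves 14 credits but forfeits the deviator's share of the drop in the common-amenities fund: 0.51 × 14 = 7.14.
So the deviation gain is 14 − 7.14 = 6.86, and the fine must be at least 6.86 credits to wipe it out.

6.86 credits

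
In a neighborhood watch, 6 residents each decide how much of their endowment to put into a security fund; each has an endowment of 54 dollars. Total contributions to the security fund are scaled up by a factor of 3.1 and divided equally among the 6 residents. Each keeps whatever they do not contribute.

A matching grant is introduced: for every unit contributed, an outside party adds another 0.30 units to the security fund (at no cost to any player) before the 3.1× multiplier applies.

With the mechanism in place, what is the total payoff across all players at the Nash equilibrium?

Even with the mechanism, each unit contributed returns only 3.1 × 1.30 / 6 = 0.6717 per unit of net cost, so contributing nothing is still dominant.
Everyone keeps their endowment and the group total is 6 × 54 = 324.

324.00 dollars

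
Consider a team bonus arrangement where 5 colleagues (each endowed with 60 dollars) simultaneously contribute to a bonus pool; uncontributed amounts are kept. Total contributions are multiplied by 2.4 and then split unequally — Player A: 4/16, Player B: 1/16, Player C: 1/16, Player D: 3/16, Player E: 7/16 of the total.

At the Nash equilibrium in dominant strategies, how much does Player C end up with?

Player j's private return per contributed unit is 2.4 × (j's share). Contributing is weakly dominant for j when that share is at least 1/2.4 = 0.4167, and contributing 0 is dominant otherwise.
Player E alone (share 7/16) is above the threshold, contributing 60; the remaining 4 contribute 0. Total contributed: 60.
Player C keeps 60 and receives 2.4 × 60 × 1/16 = 9.00 from the bonus pool, for a payoff of 69.00.

69.00 dollars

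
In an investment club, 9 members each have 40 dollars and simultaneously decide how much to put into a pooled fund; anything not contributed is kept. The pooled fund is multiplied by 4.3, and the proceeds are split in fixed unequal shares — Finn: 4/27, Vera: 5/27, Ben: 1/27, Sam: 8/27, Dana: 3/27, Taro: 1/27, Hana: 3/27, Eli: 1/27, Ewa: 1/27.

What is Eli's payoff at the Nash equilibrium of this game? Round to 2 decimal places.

For player j, contributing a unit is worthwhile iff 4.3 × (j's share) ≥ 1, i.e. iff j's share is at least 0.2326.
Only Sam (8/27) clears that bar, contributing 40; the remaining 8 contribute 0. Total contributed: 40.
Eli keeps 40 and receives 4.3 × 40 × 1/27 = 6.37 from the pooled fund, for a payoff of 46.37.

46.37 dollars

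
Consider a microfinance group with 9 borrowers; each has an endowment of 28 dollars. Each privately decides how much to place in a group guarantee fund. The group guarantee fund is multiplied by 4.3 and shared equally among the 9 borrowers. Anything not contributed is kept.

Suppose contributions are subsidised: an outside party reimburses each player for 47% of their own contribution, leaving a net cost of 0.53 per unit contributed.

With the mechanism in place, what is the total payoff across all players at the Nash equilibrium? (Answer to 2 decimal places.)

With the mechanism, a contributed unit returns (4.3/9) / 0.53 = 0.9015 per unit of net cost — still below 1 — so contributing 0 remains dominant for every player.
Everyone keeps their endowment and the group total is 9 × 28 = 252.

252.00 dollars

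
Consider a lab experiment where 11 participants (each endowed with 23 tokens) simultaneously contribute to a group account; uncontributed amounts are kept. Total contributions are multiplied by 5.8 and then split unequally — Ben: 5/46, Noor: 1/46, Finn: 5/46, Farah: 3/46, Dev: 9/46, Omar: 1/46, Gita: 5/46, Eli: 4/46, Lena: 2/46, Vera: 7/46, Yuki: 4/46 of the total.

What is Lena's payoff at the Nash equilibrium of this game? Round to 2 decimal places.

28.80 tokens

For player j, contributing a unit is worthwhile iff 5.8 × (j's share) ≥ 1, i.e. iff j's share is at least 0.1724.
Only Dev (9/46) clears that bar, contributing 23; the remaining 10 contribute 0. Total contributed: 23.
Lena keeps 23 and receives 5.8 × 23 × 2/46 = 5.80 from the group account, for a payoff of 28.80.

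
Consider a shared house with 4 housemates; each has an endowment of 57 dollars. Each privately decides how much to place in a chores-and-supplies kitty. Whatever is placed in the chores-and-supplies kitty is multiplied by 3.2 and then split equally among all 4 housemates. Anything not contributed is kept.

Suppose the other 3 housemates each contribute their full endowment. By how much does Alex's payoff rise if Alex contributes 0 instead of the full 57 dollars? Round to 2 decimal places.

Switching from a contribution of 57 to 0 lets Alex keep an extra 57 dollars, but lowers the chores-and-supplies kitty by 57, which costs Alex their own share of that drop: 3.2/4 × 57 = 45.60.
Net gain = 57 − 45.60 = 11.40. The private return per contributed unit (0.8000) is below 1, so free-riding is indeed the best response regardless of what the others do.

11.40 dollars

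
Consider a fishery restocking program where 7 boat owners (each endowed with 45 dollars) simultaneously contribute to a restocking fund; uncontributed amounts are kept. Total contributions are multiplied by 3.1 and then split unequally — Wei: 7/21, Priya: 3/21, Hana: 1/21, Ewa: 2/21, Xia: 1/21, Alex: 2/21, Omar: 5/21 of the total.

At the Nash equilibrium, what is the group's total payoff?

Player j's private return per contributed unit is 3.1 × (j's share). Contributing is weakly dominant for j when that share is at least 1/3.1 = 0.3226, and contributing 0 is dominant otherwise.
Only Wei (7/21) clears that bar, contributing 45; the remaining 6 contribute 0. Total contributed: 45.
The restocking fund pays out 3.1 × 45 = 139.50 in total (split across the unequal shares, but the aggregate is all that matters for the group sum).
The 6 free-riders keep 45 each, adding 270. Group total = 270 + 139.50 = 409.50.

409.50 dollars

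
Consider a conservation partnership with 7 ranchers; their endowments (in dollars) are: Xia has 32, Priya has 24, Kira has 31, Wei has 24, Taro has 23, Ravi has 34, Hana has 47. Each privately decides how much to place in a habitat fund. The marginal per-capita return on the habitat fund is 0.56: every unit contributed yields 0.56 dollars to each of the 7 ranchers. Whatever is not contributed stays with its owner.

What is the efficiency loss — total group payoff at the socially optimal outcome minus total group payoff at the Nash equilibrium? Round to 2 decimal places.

The private return per contributed unit is 0.56 < 1 for everyone, so the Nash equilibrium is zero contribution and the group total is Σ E_j = 32 + 24 + 31 + 24 + 23 + 34 + 47 = 215.
Each contributed unit returns 3.920 to the group, so the social optimum is full contribution by everyone: group total = 3.920 × 215 = 842.80.
Efficiency loss = (3.920 − 1) × 215 = 627.80.

627.80 dollars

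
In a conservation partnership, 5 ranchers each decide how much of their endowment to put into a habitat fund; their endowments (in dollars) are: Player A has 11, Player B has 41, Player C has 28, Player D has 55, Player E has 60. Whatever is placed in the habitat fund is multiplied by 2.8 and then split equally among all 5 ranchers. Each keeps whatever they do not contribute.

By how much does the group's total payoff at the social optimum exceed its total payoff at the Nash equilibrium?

351.00 dollars

The private return per contributed unit is 2.8/5 = 0.5600 < 1 for every player regardless of endowment, so the Nash equilibrium is zero contribution and the group total is Σ E_j = 11 + 41 + 28 + 55 + 60 = 195.
Each contributed unit returns 2.800 to the group, so the social optimum is full contribution by everyone: group total = 2.800 × 195 = 546.00.
Efficiency loss = (2.800 − 1) × 195 = 351.00.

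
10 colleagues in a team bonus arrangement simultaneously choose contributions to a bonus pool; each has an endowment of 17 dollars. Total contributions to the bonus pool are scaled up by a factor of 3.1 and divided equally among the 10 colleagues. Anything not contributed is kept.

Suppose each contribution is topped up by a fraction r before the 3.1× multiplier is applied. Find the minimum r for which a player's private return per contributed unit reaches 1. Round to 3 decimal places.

With matching at rate r, one contributed unit becomes (1 + r) in the bonus pool and returns 3.1 × (1 + r) / 10 to the contributor.
Setting this equal to 1: 1 + r = 10/3.1 = 3.2258.
So the minimum matching rate is r = 3.2258 − 1 = 2.226.

2.226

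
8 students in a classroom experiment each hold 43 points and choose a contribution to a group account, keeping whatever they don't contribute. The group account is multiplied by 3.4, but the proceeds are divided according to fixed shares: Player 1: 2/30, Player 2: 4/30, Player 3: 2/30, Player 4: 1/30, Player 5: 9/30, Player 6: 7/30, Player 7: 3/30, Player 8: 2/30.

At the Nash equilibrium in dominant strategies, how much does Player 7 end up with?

57.62 points

For player j, contributing a unit is worthwhile iff 3.4 × (j's share) ≥ 1, i.e. iff j's share is at least 0.2941.
Player 5 alone (share 9/30) is above the threshold, contributing 43; the remaining 7 contribute 0. Total contributed: 43.
Player 7 keeps 43 and receives 3.4 × 43 × 3/30 = 14.62 from the group account, for a payoff of 57.62.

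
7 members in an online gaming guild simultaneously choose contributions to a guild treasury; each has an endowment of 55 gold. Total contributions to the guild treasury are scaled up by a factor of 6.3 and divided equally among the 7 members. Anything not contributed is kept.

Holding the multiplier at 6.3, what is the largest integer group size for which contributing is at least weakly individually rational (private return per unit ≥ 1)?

Private return per unit is 6.3/(group size), which is ≥ 1 whenever the group size is ≤ 6.3.
The largest such integer is 6.

6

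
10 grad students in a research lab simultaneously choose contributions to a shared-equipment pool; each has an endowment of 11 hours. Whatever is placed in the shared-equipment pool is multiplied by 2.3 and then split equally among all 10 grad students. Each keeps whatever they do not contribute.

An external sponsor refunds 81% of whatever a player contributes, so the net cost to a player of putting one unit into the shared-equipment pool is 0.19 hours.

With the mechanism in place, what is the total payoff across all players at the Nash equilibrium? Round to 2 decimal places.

The effective private return per unit is now (2.3/10) / 0.19 = 1.2105 > 1, so every player's dominant strategy flips to full contribution.
At the Nash equilibrium everyone contributes 11. Group total payoff = 10 × (11 × 0.81 + 2.3 × 11) = 342.10.

342.10 hours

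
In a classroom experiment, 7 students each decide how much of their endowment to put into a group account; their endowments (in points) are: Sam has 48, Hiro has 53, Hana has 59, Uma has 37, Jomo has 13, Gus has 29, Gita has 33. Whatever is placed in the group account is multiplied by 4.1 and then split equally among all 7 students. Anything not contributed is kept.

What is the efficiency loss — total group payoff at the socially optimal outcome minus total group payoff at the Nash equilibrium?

The private return per contributed unit is 4.1/7 = 0.5857 < 1 for every player regardless of endowment, so the Nash equilibrium is zero contribution and the group total is Σ E_j = 48 + 53 + 59 + 37 + 13 + 29 + 33 = 272.
Each contributed unit returns 4.100 to the group, so the social optimum is full contribution by everyone: group total = 4.100 × 272 = 1115.20.
Efficiency loss = (4.100 − 1) × 272 = 843.20.

843.20 points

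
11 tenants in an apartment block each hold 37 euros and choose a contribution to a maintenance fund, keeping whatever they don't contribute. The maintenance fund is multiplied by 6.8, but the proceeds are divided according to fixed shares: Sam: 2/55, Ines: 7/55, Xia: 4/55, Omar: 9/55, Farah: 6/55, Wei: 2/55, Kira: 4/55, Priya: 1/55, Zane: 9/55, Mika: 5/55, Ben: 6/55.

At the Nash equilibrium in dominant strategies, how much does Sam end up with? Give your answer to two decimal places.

55.30 euros

Each unit j contributes comes back to j as 6.8 × (j's share), so j prefers to contribute only if that share exceeds 1/6.8 = 0.1471; otherwise keeping the unit dominates.
Omar and Zane are above the threshold, contributing 37 each; the remaining 9 contribute 0. Total contributed: 74.
Sam keeps 37 and receives 6.8 × 74 × 2/55 = 18.30 from the maintenance fund, for a payoff of 55.30.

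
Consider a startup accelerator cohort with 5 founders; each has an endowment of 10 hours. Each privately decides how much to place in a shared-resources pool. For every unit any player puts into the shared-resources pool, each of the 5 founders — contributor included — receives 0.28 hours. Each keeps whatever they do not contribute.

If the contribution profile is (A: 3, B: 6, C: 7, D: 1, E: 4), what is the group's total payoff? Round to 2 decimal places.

Total contributed: 3 + 6 + 7 + 1 + 4 = 21; total kept: 5 × 10 − 21 = 29.
The shared-resources pool pays out 0.28 × 5 × 21 = 29.40 in aggregate.
Group total = 29 + 29.40 = 58.40.

58.40 hours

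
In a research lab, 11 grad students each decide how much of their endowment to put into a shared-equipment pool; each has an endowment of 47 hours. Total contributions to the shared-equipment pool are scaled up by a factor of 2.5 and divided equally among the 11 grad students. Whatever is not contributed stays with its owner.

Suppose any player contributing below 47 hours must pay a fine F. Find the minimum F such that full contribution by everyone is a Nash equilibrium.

Given the others contribute fully, the best deviation is to contribute 0 (any partial contribution still incurs the fine and gives up units whose private return 0.2273 is below 1).
Deviating from 47 to 0 saves 47 hours but forfeits the deviator's share of the drop in the shared-equipment pool: 2.5/11 × 47 = 10.68.
So the deviation gain is 47 − 10.68 = 36.32, and the fine must be at least 36.32 hours to wipe it out.

36.32 hours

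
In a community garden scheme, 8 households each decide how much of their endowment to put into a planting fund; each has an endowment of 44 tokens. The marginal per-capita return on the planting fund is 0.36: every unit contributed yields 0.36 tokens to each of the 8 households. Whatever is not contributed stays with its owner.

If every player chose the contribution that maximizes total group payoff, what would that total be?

1013.76 tokens

Each contributed unit returns 2.880 to the group as a whole (0.36 to each of 8 players), which exceeds 1, so the social optimum is full contribution: group total = 2.880 × 352 = 1013.76.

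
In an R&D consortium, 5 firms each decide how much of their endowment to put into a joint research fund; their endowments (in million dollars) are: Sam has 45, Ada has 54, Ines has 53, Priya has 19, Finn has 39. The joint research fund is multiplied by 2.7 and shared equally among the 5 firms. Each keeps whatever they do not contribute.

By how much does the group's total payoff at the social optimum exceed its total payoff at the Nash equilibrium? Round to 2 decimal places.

357.00 million dollars

The private return per contributed unit is 2.7/5 = 0.5400 < 1 for every player regardless of endowment, so the Nash equilibrium is zero contribution and the group total is Σ E_j = 45 + 54 + 53 + 19 + 39 = 210.
Each contributed unit returns 2.700 to the group, so the social optimum is full contribution by everyone: group total = 2.700 × 210 = 567.00.
Efficiency loss = (2.700 − 1) × 210 = 357.00.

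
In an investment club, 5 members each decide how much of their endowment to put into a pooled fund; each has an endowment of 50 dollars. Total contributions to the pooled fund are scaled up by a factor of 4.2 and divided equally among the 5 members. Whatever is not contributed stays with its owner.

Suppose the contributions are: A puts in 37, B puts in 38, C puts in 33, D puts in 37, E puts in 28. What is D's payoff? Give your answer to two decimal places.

Total contributed: 37 + 38 + 33 + 37 + 28 = 173.
Each receives 4.2 × 173 / 5 = 145.32 from the pooled fund.
D keeps 50 − 37 = 13, so D's payoff is 13 + 145.32 = 158.32.

158.32 dollars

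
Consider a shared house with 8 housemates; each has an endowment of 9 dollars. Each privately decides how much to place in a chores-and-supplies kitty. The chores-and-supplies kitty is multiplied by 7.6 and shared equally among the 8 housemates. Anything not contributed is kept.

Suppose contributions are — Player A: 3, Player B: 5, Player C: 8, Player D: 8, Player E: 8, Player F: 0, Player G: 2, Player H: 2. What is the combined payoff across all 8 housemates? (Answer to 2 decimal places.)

309.60 dollars

Total contributed: 3 + 5 + 8 + 8 + 8 + 0 + 2 + 2 = 36; total kept: 8 × 9 − 36 = 36.
The chores-and-supplies kitty pays out 7.6 × 36 = 273.60 in aggregate.
Group total = 36 + 273.60 = 309.60.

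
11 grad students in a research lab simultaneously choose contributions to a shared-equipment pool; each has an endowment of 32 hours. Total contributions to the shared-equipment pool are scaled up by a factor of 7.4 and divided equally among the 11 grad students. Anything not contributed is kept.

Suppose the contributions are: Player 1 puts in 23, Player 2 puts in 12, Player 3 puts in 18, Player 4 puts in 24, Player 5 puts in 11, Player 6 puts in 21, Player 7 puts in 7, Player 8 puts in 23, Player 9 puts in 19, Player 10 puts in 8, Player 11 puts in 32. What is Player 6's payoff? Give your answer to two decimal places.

144.20 hours

Total contributed: 23 + 12 + 18 + 24 + 11 + 21 + 7 + 23 + 19 + 8 + 32 = 198.
Each receives 7.4 × 198 / 11 = 133.20 from the shared-equipment pool.
Player 6 keeps 32 − 21 = 11, so Player 6's payoff is 11 + 133.20 = 144.20.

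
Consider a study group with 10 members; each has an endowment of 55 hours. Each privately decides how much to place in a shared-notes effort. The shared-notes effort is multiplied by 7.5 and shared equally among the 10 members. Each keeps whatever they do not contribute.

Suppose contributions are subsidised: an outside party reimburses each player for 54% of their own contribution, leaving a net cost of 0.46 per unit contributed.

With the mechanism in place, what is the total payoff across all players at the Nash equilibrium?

4422.00 hours

Under the mechanism each unit contributed yields (7.5/10) / 0.46 = 1.6304 back to its contributor per unit of net cost, which exceeds 1, making full contribution the dominant choice for everyone.
So the Nash equilibrium is full contribution by all 10; the group earns 10 × (55 × 0.54 + 7.5 × 55) = 4422.00.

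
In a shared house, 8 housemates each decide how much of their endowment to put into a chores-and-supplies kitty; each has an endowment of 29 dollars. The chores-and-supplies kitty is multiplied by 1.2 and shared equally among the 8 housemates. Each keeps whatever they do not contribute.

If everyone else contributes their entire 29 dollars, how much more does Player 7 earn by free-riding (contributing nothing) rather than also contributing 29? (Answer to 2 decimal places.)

24.65 dollars

Switching from a contribution of 29 to 0 lets Player 7 keep an extra 29 dollars, but lowers the chores-and-supplies kitty by 29, which costs Player 7 their own share of that drop: 1.2/8 × 29 = 4.35.
Net gain = 29 − 4.35 = 24.65. The private return per contributed unit (0.1500) is below 1, so free-riding is indeed the best response regardless of what the others do.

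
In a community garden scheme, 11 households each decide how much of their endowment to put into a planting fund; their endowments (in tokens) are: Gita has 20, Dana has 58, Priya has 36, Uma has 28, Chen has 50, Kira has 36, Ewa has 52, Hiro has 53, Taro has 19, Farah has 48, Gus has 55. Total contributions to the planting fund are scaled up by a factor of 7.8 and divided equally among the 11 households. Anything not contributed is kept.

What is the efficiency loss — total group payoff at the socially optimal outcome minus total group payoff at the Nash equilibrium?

The private return per contributed unit is 7.8/11 = 0.7091 < 1 for every player regardless of endowment, so the Nash equilibrium is zero contribution and the group total is Σ E_j = 20 + 58 + 36 + 28 + 50 + 36 + 52 + 53 + 19 + 48 + 55 = 455.
Each contributed unit returns 7.800 to the group, so the social optimum is full contribution by everyone: group total = 7.800 × 455 = 3549.00.
Efficiency loss = (7.800 − 1) × 455 = 3094.00.

3094.00 tokens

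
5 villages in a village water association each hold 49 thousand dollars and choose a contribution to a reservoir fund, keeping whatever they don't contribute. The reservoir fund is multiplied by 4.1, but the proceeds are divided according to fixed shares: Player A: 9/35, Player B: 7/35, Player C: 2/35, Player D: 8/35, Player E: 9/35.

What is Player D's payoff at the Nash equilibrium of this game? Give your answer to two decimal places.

140.84 thousand dollars

Each unit j contributes comes back to j as 4.1 × (j's share), so j prefers to contribute only if that share exceeds 1/4.1 = 0.2439; otherwise keeping the unit dominates.
Player A and Player E clear that bar, contributing 49 each; the remaining 3 contribute 0. Total contributed: 98.
Player D keeps 49 and receives 4.1 × 98 × 8/35 = 91.84 from the reservoir fund, for a payoff of 140.84.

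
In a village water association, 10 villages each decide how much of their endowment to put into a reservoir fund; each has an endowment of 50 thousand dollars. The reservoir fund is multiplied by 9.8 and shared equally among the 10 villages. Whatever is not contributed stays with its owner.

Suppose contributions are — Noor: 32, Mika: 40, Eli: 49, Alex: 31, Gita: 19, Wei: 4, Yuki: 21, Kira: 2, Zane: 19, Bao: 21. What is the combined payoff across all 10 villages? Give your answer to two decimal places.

Total contributed: 32 + 40 + 49 + 31 + 19 + 4 + 21 + 2 + 19 + 21 = 238; total kept: 10 × 50 − 238 = 262.
The reservoir fund pays out 9.8 × 238 = 2332.40 in aggregate.
Group total = 262 + 2332.40 = 2594.40.

2594.40 thousand dollars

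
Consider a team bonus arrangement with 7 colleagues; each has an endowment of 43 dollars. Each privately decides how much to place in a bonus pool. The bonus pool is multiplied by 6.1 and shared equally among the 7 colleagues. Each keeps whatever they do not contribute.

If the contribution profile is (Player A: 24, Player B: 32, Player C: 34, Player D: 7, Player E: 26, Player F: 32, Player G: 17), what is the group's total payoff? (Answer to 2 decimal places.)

Total contributed: 24 + 32 + 34 + 7 + 26 + 32 + 17 = 172; total kept: 7 × 43 − 172 = 129.
The bonus pool pays out 6.1 × 172 = 1049.20 in aggregate.
Group total = 129 + 1049.20 = 1178.20.

1178.20 dollars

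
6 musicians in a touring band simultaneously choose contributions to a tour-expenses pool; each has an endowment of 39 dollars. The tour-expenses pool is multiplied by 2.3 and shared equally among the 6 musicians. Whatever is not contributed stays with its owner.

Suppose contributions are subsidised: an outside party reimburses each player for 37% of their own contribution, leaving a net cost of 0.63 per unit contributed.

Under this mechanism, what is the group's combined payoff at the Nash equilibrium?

With the mechanism, a contributed unit returns (2.3/6) / 0.63 = 0.6085 per unit of net cost — still below 1 — so contributing 0 remains dominant for every player.
At the Nash equilibrium no one contributes; group total payoff = 6 × 39 = 234.

234.00 dollars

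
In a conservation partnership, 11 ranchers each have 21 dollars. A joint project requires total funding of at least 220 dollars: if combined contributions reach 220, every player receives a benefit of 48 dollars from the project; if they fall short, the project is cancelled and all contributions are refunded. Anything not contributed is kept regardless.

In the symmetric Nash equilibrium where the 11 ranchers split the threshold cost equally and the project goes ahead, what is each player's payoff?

49 dollars

Equal share of the threshold: 220/11 = 20.
At this profile no one gains by cutting their contribution: any cut drops the total below 220, the project is cancelled, contributions are refunded, and the deviator ends with 21, which is less than 21 − 20 + 48 = 49. Contributing more than 20 just wastes the excess. So contributing exactly 20 is a best response.
Each player's payoff: 21 − 20 + 48 = 49.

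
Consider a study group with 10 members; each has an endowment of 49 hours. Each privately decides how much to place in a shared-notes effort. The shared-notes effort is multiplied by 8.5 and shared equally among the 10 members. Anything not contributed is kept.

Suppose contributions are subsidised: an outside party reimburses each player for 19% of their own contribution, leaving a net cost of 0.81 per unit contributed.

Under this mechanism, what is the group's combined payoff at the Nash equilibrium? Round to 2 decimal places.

Under the mechanism each unit contributed yields (8.5/10) / 0.81 = 1.0494 back to its contributor per unit of net cost, which exceeds 1, making full contribution the dominant choice for everyone.
So the Nash equilibrium is full contribution by all 10; the group earns 10 × (49 × 0.19 + 8.5 × 49) = 4258.10.

4258.10 hours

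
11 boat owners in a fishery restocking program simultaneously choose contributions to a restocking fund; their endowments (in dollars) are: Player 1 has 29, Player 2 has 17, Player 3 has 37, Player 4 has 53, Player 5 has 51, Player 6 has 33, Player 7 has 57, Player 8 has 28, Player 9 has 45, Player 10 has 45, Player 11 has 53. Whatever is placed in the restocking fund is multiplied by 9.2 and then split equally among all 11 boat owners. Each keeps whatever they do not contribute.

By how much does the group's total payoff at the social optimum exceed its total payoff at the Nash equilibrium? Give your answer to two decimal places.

3673.60 dollars

The private return per contributed unit is 9.2/11 = 0.8364 < 1 for every player regardless of endowment, so the Nash equilibrium is zero contribution and the group total is Σ E_j = 29 + 17 + 37 + 53 + 51 + 33 + 57 + 28 + 45 + 45 + 53 = 448.
Each contributed unit returns 9.200 to the group, so the social optimum is full contribution by everyone: group total = 9.200 × 448 = 4121.60.
Efficiency loss = (9.200 − 1) × 448 = 3673.60.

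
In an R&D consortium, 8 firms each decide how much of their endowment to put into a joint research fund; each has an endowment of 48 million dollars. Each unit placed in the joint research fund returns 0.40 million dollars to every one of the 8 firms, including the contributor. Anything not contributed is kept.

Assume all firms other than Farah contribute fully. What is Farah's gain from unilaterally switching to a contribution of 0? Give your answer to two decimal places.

Switching from a contribution of 48 to 0 lets Farah keep an extra 48 million dollars, but lowers the joint research fund by 48, which costs Farah their own share of that drop: 0.40 × 48 = 19.20.
Net gain = 48 − 19.20 = 28.80. The private return per contributed unit (0.40) is below 1, so free-riding is indeed the best response regardless of what the others do.

28.80 million dollars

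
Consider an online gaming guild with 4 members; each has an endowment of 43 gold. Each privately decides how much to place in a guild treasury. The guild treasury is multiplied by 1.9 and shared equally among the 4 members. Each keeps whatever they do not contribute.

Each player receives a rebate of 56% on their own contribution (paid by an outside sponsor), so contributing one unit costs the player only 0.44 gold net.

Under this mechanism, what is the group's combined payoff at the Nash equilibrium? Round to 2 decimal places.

With the mechanism, a contributed unit returns (1.9/4) / 0.44 = 1.0795 per unit of net cost to the contributor — now above 1 — so contributing fully is weakly dominant for every player.
At the Nash equilibrium everyone contributes 43. Group total payoff = 4 × (43 × 0.56 + 1.9 × 43) = 423.12.

423.12 gold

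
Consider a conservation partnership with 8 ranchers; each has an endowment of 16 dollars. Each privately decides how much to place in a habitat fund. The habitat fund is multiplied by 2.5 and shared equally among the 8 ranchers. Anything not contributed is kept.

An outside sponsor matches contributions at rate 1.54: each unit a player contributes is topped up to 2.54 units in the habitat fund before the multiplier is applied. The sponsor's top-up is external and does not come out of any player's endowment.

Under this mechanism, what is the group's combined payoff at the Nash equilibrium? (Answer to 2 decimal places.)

128.00 dollars

The effective private return is 2.5 × 2.54 / 8 = 0.7938, which is still under 1, so the mechanism doesn't change anyone's dominant strategy: zero contribution.
Everyone keeps their endowment and the group total is 8 × 16 = 128.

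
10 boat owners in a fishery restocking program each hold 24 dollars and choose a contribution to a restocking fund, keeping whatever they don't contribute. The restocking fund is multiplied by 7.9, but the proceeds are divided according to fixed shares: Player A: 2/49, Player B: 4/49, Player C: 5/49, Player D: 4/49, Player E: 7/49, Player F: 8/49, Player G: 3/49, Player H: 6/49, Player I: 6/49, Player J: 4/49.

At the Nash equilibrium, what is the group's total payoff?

For player j, contributing a unit is worthwhile iff 7.9 × (j's share) ≥ 1, i.e. iff j's share is at least 0.1266.
The shares above 0.1266 belong to Player E and Player F, contributing 24 each; the remaining 8 contribute 0. Total contributed: 48.
The restocking fund pays out 7.9 × 48 = 379.20 in total (split across the unequal shares, but the aggregate is all that matters for the group sum).
The 8 free-riders keep 24 each, adding 192. Group total = 192 + 379.20 = 571.20.

571.20 dollars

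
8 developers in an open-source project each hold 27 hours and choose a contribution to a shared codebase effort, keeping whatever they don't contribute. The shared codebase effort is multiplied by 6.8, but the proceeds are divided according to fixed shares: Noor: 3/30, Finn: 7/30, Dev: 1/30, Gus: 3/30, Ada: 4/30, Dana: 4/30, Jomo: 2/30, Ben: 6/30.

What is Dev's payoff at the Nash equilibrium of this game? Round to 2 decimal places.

A player with share s gets back 6.8·s per unit contributed, so full contribution is dominant for anyone with s > 1/6.8 = 0.1471 and zero contribution is dominant for anyone below.
Finn and Ben are above the threshold, contributing 27 each; the remaining 6 contribute 0. Total contributed: 54.
Dev keeps 27 and receives 6.8 × 54 × 1/30 = 12.24 from the shared codebase effort, for a payoff of 39.24.

39.24 hours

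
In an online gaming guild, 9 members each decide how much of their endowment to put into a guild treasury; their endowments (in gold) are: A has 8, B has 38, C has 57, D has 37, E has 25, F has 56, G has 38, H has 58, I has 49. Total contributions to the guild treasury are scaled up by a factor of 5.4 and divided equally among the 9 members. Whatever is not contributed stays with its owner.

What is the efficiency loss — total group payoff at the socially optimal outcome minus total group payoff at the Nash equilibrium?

The private return per contributed unit is 5.4/9 = 0.6000 < 1 for every player regardless of endowment, so the Nash equilibrium is zero contribution and the group total is Σ E_j = 8 + 38 + 57 + 37 + 25 + 56 + 38 + 58 + 49 = 366.
Each contributed unit returns 5.400 to the group, so the social optimum is full contribution by everyone: group total = 5.400 × 366 = 1976.40.
Efficiency loss = (5.400 − 1) × 366 = 1610.40.

1610.40 gold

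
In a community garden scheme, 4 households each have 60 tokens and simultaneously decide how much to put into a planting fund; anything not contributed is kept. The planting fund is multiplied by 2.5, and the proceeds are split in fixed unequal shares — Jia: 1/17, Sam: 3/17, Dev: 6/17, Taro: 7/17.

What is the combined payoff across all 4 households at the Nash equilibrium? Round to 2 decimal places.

Each unit j contributes comes back to j as 2.5 × (j's share), so j prefers to contribute only if that share exceeds 1/2.5 = 0.4000; otherwise keeping the unit dominates.
The only share above 0.4000 is Taro's 7/17, contributing 60; the remaining 3 contribute 0. Total contributed: 60.
The planting fund pays out 2.5 × 60 = 150.00 in total (split across the unequal shares, but the aggregate is all that matters for the group sum).
The 3 free-riders keep 60 each, adding 180. Group total = 180 + 150.00 = 330.00.

330.00 tokens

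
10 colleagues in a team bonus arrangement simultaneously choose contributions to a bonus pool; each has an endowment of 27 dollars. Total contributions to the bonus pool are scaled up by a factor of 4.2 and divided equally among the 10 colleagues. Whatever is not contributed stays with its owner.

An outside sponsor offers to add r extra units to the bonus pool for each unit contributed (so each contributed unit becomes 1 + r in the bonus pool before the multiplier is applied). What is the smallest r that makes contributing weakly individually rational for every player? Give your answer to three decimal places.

With matching at rate r, one contributed unit becomes (1 + r) in the bonus pool and returns 4.2 × (1 + r) / 10 to the contributor.
Setting this equal to 1: 1 + r = 10/4.2 = 2.3810.
So the minimum matching rate is r = 2.3810 − 1 = 1.381.

1.381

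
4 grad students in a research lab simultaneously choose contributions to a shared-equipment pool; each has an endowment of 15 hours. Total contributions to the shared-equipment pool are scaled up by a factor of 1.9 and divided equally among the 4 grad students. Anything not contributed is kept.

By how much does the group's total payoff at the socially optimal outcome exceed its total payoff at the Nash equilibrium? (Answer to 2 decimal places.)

Each contributed unit returns 1.9/4 = 0.4750 to its contributor — below 1 — so contributing 0 is dominant for every player. At the Nash equilibrium everyone keeps their 15, and the group total is 4 × 15 = 60.
Each contributed unit returns 1.900 to the group as a whole (0.4750 to each of 4 players), which exceeds 1, so the social optimum is full contribution: group total = 1.900 × 60 = 114.00.
Efficiency loss = 114.00 − 60 = 54.00.

54.00 hours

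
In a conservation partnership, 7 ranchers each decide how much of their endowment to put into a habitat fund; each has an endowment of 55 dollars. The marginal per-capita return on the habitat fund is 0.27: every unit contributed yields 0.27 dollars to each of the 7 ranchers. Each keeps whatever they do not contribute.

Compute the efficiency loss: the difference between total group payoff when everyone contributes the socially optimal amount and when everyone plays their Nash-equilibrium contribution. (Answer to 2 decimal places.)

342.65 dollars

The private return per contributed unit is 0.27 < 1, so contributing 0 is dominant for every player. At the Nash equilibrium everyone keeps their 55, and the group total is 7 × 55 = 385.
Each contributed unit returns 1.890 to the group as a whole (0.27 to each of 7 players), which exceeds 1, so the social optimum is full contribution: group total = 1.890 × 385 = 727.65.
Efficiency loss = 727.65 − 385 = 342.65.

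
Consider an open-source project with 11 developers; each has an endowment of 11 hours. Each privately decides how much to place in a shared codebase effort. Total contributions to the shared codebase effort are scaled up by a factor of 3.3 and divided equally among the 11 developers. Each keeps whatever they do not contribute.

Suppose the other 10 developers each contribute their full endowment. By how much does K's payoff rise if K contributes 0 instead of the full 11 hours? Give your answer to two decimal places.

Switching from a contribution of 11 to 0 lets K keep an extra 11 hours, but lowers the shared codebase effort by 11, which costs K their own share of that drop: 3.3/11 × 11 = 3.30.
Net gain = 11 − 3.30 = 7.70. The private return per contributed unit (0.3000) is below 1, so free-riding is indeed the best response regardless of what the others do.

7.70 hours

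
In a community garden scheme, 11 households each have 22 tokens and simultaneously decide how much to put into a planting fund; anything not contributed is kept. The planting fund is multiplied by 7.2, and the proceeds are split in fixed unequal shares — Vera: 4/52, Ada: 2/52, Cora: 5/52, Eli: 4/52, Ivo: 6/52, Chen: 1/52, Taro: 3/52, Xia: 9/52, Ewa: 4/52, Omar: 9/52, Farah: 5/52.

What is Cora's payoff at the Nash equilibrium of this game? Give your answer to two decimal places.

52.46 tokens

Each unit j contributes comes back to j as 7.2 × (j's share), so j prefers to contribute only if that share exceeds 1/7.2 = 0.1389; otherwise keeping the unit dominates.
Xia and Omar clear that bar, contributing 22 each; the remaining 9 contribute 0. Total contributed: 44.
Cora keeps 22 and receives 7.2 × 44 × 5/52 = 30.46 from the planting fund, for a payoff of 52.46.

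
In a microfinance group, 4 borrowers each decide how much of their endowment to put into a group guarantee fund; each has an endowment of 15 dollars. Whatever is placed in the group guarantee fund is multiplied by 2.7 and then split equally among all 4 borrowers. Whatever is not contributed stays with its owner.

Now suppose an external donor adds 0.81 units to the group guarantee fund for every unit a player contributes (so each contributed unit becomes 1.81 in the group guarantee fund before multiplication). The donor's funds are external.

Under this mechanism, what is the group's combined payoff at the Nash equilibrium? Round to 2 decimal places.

Under the mechanism each unit contributed yields 2.7 × 1.81 / 4 = 1.2218 back to its contributor per unit of net cost, which exceeds 1, making full contribution the dominant choice for everyone.
At the Nash equilibrium everyone contributes 15. Group total payoff = 2.7 × 1.81 × 60 = 293.22.

293.22 dollars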